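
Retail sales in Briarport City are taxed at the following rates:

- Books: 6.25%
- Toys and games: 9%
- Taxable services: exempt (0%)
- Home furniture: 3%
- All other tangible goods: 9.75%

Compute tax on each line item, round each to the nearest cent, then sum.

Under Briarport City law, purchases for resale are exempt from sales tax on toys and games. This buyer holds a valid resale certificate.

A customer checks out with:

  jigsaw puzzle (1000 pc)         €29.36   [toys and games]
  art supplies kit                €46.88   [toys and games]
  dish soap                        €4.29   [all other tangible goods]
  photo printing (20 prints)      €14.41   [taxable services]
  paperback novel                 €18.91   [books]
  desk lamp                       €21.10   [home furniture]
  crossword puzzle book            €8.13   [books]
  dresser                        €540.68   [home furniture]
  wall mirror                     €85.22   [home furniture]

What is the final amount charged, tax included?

€790.50

Jigsaw puzzle (1000 pc) €29.36: toys and games, buyer-exempt → 0% → €0.00
Art supplies kit €46.88: toys and games, buyer-exempt → 0% → €0.00
Dish soap €4.29: all other tangible goods → 9.75% → €0.42
Photo printing (20 prints) €14.41: taxable services → 0% → €0.00
Paperback novel €18.91: books → 6.25% → €1.18
Desk lamp €21.10: home furniture → 3% → €0.63
Crossword puzzle book €8.13: books → 6.25% → €0.51
Dresser €540.68: home furniture → 3% → €16.22
Wall mirror €85.22: home furniture → 3% → €2.56
Subtotal = €768.98; tax = €21.52; total due = €790.50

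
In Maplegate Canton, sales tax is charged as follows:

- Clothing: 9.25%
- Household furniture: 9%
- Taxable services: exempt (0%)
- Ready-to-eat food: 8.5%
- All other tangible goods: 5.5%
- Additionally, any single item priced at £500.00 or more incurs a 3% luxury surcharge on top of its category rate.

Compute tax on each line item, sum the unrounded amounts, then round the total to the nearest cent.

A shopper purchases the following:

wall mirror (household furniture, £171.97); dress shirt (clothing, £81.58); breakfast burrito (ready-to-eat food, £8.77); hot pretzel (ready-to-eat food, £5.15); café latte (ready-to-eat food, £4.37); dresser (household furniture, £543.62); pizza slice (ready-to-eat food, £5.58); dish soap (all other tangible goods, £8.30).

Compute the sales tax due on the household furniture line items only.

Wall mirror £171.97: household furniture → 9% → £15.4773
Dresser £543.62: household furniture → 9% + 3% surcharge = 12% → £65.2344
Tax on household furniture: unrounded sum = £80.7117 → £80.71

£80.71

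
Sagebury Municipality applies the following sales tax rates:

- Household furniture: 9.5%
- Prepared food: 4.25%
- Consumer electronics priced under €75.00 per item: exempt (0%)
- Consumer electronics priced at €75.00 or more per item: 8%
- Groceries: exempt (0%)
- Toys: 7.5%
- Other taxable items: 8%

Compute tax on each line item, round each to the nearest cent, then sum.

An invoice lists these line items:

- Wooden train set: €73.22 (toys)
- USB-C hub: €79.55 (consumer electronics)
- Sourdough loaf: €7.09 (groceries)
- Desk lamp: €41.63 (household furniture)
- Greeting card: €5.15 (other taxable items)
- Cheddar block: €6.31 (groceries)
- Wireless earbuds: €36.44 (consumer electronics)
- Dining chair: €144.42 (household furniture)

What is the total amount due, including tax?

Wooden train set €73.22: toys → 7.5% → €5.49
USB-C hub €79.55: consumer electronics, €75.00 or more → 8% → €6.36
Sourdough loaf €7.09: groceries → 0% → €0.00
Desk lamp €41.63: household furniture → 9.5% → €3.95
Greeting card €5.15: other taxable items → 8% → €0.41
Cheddar block €6.31: groceries → 0% → €0.00
Wireless earbuds €36.44: consumer electronics, under €75.00 → 0% → €0.00
Dining chair €144.42: household furniture → 9.5% → €13.72
Subtotal = €393.81; tax = €29.93; total due = €423.74

€423.74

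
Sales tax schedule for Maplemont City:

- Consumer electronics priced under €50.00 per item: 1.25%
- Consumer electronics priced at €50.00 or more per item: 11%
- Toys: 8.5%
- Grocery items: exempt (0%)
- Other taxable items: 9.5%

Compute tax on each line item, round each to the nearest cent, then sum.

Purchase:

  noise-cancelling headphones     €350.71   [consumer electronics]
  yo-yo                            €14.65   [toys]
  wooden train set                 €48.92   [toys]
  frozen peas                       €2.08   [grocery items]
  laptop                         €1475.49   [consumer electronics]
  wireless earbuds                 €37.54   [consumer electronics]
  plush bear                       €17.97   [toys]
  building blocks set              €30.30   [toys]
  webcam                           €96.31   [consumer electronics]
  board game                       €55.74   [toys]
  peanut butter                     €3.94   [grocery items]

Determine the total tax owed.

Noise-cancelling headphones €350.71: consumer electronics, €50.00 or more → 11% → €38.58
Yo-yo €14.65: toys → 8.5% → €1.25
Wooden train set €48.92: toys → 8.5% → €4.16
Frozen peas €2.08: grocery items → 0% → €0.00
Laptop €1475.49: consumer electronics, €50.00 or more → 11% → €162.30
Wireless earbuds €37.54: consumer electronics, under €50.00 → 1.25% → €0.47
Plush bear €17.97: toys → 8.5% → €1.53
Building blocks set €30.30: toys → 8.5% → €2.58
Webcam €96.31: consumer electronics, €50.00 or more → 11% → €10.59
Board game €55.74: toys → 8.5% → €4.74
Peanut butter €3.94: grocery items → 0% → €0.00
Total tax = €38.58 + €1.25 + €4.16 + €162.30 + €0.47 + €1.53 + €2.58 + €10.59 + €4.74 = €226.20

€226.20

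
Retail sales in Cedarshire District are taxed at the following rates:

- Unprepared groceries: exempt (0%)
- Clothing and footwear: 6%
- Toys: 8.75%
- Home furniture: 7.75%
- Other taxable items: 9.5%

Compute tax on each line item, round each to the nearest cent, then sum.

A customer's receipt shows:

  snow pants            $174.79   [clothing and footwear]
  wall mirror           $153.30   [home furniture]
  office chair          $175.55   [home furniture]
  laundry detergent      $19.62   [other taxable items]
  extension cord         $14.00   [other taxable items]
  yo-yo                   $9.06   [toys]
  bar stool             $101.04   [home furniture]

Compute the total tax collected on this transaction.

Snow pants $174.79: clothing and footwear → 6% → $10.49
Wall mirror $153.30: home furniture → 7.75% → $11.88
Office chair $175.55: home furniture → 7.75% → $13.61
Laundry detergent $19.62: other taxable items → 9.5% → $1.86
Extension cord $14.00: other taxable items → 9.5% → $1.33
Yo-yo $9.06: toys → 8.75% → $0.79
Bar stool $101.04: home furniture → 7.75% → $7.83
Total tax = $10.49 + $11.88 + $13.61 + $1.86 + $1.33 + $0.79 + $7.83 = $47.79

$47.79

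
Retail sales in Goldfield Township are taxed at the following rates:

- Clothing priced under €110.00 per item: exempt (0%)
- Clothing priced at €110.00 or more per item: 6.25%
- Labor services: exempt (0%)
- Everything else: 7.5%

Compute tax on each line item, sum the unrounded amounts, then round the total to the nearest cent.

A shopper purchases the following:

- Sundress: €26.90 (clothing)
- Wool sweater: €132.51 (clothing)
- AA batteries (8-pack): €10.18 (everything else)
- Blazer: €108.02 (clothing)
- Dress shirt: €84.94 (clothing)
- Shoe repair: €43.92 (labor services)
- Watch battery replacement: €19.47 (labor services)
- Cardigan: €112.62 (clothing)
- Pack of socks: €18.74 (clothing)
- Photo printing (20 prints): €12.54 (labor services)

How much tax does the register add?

Sundress €26.90: clothing, under €110.00 → 0% → €0.00
Wool sweater €132.51: clothing, €110.00 or more → 6.25% → €8.281875
AA batteries (8-pack) €10.18: everything else → 7.5% → €0.7635
Blazer €108.02: clothing, under €110.00 → 0% → €0.00
Dress shirt €84.94: clothing, under €110.00 → 0% → €0.00
Shoe repair €43.92: labor services → 0% → €0.00
Watch battery replacement €19.47: labor services → 0% → €0.00
Cardigan €112.62: clothing, €110.00 or more → 6.25% → €7.03875
Pack of socks €18.74: clothing, under €110.00 → 0% → €0.00
Photo printing (20 prints) €12.54: labor services → 0% → €0.00
Unrounded tax sum = €16.084125 → €16.08

€16.08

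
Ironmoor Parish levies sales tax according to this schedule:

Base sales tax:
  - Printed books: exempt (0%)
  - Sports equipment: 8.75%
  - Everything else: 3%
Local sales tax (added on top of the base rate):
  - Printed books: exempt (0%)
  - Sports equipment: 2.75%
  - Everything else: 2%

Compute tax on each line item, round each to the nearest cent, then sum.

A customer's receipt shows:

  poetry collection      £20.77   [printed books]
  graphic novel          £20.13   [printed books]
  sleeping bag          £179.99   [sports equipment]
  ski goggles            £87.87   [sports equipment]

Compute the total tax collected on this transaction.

Poetry collection £20.77: printed books → 0% + 0% local = 0% → £0.00
Graphic novel £20.13: printed books → 0% + 0% local = 0% → £0.00
Sleeping bag £179.99: sports equipment → 8.75% + 2.75% local = 11.5% → £20.70
Ski goggles £87.87: sports equipment → 8.75% + 2.75% local = 11.5% → £10.11
Total tax = £20.70 + £10.11 = £30.81

£30.81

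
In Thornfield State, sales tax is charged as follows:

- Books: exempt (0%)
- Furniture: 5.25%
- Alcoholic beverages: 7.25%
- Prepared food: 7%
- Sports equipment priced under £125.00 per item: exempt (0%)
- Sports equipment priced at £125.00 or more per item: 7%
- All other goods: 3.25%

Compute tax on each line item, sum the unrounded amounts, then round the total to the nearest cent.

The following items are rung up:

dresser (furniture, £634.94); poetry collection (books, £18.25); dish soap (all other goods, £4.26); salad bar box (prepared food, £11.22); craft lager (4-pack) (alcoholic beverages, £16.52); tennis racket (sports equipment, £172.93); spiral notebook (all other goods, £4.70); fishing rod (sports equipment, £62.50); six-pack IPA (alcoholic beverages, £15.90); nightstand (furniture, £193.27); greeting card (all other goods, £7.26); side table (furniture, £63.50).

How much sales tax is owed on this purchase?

£62.58

Dresser £634.94: furniture → 5.25% → £33.33435
Poetry collection £18.25: books → 0% → £0.00
Dish soap £4.26: all other goods → 3.25% → £0.13845
Salad bar box £11.22: prepared food → 7% → £0.7854
Craft lager (4-pack) £16.52: alcoholic beverages → 7.25% → £1.1977
Tennis racket £172.93: sports equipment, £125.00 or more → 7% → £12.1051
Spiral notebook £4.70: all other goods → 3.25% → £0.15275
Fishing rod £62.50: sports equipment, under £125.00 → 0% → £0.00
Six-pack IPA £15.90: alcoholic beverages → 7.25% → £1.15275
Nightstand £193.27: furniture → 5.25% → £10.146675
Greeting card £7.26: all other goods → 3.25% → £0.23595
Side table £63.50: furniture → 5.25% → £3.33375
Unrounded tax sum = £62.582875 → £62.58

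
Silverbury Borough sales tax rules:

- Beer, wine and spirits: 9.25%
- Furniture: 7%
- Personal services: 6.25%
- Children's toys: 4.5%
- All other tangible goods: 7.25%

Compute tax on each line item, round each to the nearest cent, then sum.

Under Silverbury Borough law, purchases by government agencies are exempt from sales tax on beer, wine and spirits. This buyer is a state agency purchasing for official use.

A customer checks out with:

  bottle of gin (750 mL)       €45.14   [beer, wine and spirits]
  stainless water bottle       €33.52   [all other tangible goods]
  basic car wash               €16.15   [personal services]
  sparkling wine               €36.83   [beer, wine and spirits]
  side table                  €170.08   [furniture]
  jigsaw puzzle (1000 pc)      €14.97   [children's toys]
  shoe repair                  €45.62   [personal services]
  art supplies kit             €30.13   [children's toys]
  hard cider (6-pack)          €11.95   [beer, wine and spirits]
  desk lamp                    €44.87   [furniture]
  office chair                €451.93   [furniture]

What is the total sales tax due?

€55.01

Bottle of gin (750 mL) €45.14: beer, wine and spirits, buyer-exempt → 0% → €0.00
Stainless water bottle €33.52: all other tangible goods → 7.25% → €2.43
Basic car wash €16.15: personal services → 6.25% → €1.01
Sparkling wine €36.83: beer, wine and spirits, buyer-exempt → 0% → €0.00
Side table €170.08: furniture → 7% → €11.91
Jigsaw puzzle (1000 pc) €14.97: children's toys → 4.5% → €0.67
Shoe repair €45.62: personal services → 6.25% → €2.85
Art supplies kit €30.13: children's toys → 4.5% → €1.36
Hard cider (6-pack) €11.95: beer, wine and spirits, buyer-exempt → 0% → €0.00
Desk lamp €44.87: furniture → 7% → €3.14
Office chair €451.93: furniture → 7% → €31.64
Total tax = €2.43 + €1.01 + €11.91 + €0.67 + €2.85 + €1.36 + €3.14 + €31.64 = €55.01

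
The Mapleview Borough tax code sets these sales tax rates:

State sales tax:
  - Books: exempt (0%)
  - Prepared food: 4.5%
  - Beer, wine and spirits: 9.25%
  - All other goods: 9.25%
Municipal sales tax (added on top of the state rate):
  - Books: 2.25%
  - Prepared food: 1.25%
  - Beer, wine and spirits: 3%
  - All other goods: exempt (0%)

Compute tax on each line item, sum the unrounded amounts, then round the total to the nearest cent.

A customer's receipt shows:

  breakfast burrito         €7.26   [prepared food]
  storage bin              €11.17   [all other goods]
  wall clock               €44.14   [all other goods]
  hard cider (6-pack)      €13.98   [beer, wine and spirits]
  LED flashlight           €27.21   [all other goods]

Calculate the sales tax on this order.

€9.76

Breakfast burrito €7.26: prepared food → 4.5% + 1.25% municipal = 5.75% → €0.41745
Storage bin €11.17: all other goods → 9.25% + 0% municipal = 9.25% → €1.033225
Wall clock €44.14: all other goods → 9.25% + 0% municipal = 9.25% → €4.08295
Hard cider (6-pack) €13.98: beer, wine and spirits → 9.25% + 3% municipal = 12.25% → €1.71255
LED flashlight €27.21: all other goods → 9.25% + 0% municipal = 9.25% → €2.516925
Unrounded tax sum = €9.7631 → €9.76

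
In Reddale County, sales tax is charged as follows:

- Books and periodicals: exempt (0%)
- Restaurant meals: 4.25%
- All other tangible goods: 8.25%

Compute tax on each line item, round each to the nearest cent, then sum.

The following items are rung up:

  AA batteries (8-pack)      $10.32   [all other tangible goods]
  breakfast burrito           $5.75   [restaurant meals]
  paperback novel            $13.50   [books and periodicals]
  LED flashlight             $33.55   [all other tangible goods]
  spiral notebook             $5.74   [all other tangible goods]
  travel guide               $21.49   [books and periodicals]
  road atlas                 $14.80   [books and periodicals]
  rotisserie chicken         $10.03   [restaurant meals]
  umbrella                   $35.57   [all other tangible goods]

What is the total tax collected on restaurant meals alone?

$0.67

Breakfast burrito $5.75: restaurant meals → 4.25% → $0.24
Rotisserie chicken $10.03: restaurant meals → 4.25% → $0.43
Tax on restaurant meals = $0.24 + $0.43 = $0.67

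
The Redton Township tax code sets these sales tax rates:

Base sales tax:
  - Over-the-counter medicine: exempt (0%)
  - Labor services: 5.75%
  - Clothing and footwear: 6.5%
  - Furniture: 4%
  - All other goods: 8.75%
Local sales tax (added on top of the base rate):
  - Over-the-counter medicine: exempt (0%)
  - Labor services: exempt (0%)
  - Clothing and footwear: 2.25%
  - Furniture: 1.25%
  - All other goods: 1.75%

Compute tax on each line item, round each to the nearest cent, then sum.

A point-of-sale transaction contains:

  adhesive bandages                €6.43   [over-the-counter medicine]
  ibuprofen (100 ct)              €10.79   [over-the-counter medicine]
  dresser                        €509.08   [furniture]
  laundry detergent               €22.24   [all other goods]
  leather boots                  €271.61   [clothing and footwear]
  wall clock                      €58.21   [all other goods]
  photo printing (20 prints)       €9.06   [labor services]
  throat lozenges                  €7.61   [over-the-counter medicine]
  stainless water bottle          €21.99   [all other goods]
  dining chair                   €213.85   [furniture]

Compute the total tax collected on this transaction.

€73.01

Adhesive bandages €6.43: over-the-counter medicine → 0% + 0% local = 0% → €0.00
Ibuprofen (100 ct) €10.79: over-the-counter medicine → 0% + 0% local = 0% → €0.00
Dresser €509.08: furniture → 4% + 1.25% local = 5.25% → €26.73
Laundry detergent €22.24: all other goods → 8.75% + 1.75% local = 10.5% → €2.34
Leather boots €271.61: clothing and footwear → 6.5% + 2.25% local = 8.75% → €23.77
Wall clock €58.21: all other goods → 8.75% + 1.75% local = 10.5% → €6.11
Photo printing (20 prints) €9.06: labor services → 5.75% + 0% local = 5.75% → €0.52
Throat lozenges €7.61: over-the-counter medicine → 0% + 0% local = 0% → €0.00
Stainless water bottle €21.99: all other goods → 8.75% + 1.75% local = 10.5% → €2.31
Dining chair €213.85: furniture → 4% + 1.25% local = 5.25% → €11.23
Total tax = €26.73 + €2.34 + €23.77 + €6.11 + €0.52 + €2.31 + €11.23 = €73.01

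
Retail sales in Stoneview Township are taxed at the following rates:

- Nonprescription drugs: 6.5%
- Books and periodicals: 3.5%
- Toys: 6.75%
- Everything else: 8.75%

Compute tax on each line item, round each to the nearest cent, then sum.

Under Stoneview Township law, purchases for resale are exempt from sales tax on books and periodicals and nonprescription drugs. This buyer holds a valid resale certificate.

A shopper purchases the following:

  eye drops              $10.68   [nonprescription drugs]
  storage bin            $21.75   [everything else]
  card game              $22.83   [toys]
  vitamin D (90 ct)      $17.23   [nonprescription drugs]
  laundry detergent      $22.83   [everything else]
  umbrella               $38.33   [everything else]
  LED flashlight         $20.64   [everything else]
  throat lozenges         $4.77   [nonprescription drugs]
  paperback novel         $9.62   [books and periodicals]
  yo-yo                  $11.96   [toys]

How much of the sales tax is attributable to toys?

$2.35

Card game $22.83: toys → 6.75% → $1.54
Yo-yo $11.96: toys → 6.75% → $0.81
Tax on toys = $1.54 + $0.81 = $2.35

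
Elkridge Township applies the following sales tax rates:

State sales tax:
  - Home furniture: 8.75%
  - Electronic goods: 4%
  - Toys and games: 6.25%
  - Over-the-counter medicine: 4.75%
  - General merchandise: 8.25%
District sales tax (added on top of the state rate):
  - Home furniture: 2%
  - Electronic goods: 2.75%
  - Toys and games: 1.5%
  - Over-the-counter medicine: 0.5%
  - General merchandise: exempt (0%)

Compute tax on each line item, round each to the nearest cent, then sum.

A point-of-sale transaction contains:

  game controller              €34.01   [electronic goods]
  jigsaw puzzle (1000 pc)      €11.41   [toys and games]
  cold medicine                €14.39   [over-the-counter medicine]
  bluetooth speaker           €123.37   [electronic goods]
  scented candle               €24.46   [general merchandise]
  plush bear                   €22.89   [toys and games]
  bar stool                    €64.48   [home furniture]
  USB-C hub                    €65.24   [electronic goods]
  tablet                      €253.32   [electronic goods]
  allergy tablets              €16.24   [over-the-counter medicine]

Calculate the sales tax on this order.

€45.34

Game controller €34.01: electronic goods → 4% + 2.75% district = 6.75% → €2.30
Jigsaw puzzle (1000 pc) €11.41: toys and games → 6.25% + 1.5% district = 7.75% → €0.88
Cold medicine €14.39: over-the-counter medicine → 4.75% + 0.5% district = 5.25% → €0.76
Bluetooth speaker €123.37: electronic goods → 4% + 2.75% district = 6.75% → €8.33
Scented candle €24.46: general merchandise → 8.25% + 0% district = 8.25% → €2.02
Plush bear €22.89: toys and games → 6.25% + 1.5% district = 7.75% → €1.77
Bar stool €64.48: home furniture → 8.75% + 2% district = 10.75% → €6.93
USB-C hub €65.24: electronic goods → 4% + 2.75% district = 6.75% → €4.40
Tablet €253.32: electronic goods → 4% + 2.75% district = 6.75% → €17.10
Allergy tablets €16.24: over-the-counter medicine → 4.75% + 0.5% district = 5.25% → €0.85
Total tax = €2.30 + €0.88 + €0.76 + €8.33 + €2.02 + €1.77 + €6.93 + €4.40 + €17.10 + €0.85 = €45.34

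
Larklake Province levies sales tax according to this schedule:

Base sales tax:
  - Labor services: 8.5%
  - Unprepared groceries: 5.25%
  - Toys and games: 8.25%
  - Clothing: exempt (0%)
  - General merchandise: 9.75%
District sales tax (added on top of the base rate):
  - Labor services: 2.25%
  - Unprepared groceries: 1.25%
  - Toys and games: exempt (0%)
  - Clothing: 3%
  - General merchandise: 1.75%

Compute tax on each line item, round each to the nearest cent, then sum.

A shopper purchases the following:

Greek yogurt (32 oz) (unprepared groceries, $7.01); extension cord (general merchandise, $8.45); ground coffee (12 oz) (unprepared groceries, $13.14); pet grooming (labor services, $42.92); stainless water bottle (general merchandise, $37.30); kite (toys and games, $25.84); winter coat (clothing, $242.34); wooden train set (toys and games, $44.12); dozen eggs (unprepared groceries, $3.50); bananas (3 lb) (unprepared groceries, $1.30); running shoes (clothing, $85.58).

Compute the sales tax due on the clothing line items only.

$9.84

Winter coat $242.34: clothing → 0% + 3% district = 3% → $7.27
Running shoes $85.58: clothing → 0% + 3% district = 3% → $2.57
Tax on clothing = $7.27 + $2.57 = $9.84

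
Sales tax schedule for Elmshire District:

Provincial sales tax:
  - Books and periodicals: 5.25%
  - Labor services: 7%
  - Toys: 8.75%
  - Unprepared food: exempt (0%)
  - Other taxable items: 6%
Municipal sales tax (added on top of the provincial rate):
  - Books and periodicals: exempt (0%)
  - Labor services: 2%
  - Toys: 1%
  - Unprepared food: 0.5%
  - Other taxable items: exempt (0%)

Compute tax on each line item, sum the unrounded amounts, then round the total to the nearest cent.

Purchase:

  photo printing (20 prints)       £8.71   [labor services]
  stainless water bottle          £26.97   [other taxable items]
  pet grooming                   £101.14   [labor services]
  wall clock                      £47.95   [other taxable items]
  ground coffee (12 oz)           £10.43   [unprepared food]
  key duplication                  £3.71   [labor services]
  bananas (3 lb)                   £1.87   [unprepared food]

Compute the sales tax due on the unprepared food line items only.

£0.06

Ground coffee (12 oz) £10.43: unprepared food → 0% + 0.5% municipal = 0.5% → £0.05215
Bananas (3 lb) £1.87: unprepared food → 0% + 0.5% municipal = 0.5% → £0.00935
Tax on unprepared food: unrounded sum = £0.0615 → £0.06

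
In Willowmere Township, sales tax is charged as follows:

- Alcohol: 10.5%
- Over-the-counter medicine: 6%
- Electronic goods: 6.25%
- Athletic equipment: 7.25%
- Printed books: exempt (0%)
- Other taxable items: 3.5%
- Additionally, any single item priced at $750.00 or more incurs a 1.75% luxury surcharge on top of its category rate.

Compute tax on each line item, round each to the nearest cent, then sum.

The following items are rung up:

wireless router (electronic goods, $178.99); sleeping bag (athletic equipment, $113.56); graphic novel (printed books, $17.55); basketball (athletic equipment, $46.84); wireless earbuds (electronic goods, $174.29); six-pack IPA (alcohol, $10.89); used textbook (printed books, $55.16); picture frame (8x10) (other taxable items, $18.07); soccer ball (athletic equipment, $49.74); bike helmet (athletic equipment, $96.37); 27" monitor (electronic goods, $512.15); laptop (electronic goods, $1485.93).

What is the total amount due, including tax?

$2956.50

Wireless router $178.99: electronic goods → 6.25% → $11.19
Sleeping bag $113.56: athletic equipment → 7.25% → $8.23
Graphic novel $17.55: printed books → 0% → $0.00
Basketball $46.84: athletic equipment → 7.25% → $3.40
Wireless earbuds $174.29: electronic goods → 6.25% → $10.89
Six-pack IPA $10.89: alcohol → 10.5% → $1.14
Used textbook $55.16: printed books → 0% → $0.00
Picture frame (8x10) $18.07: other taxable items → 3.5% → $0.63
Soccer ball $49.74: athletic equipment → 7.25% → $3.61
Bike helmet $96.37: athletic equipment → 7.25% → $6.99
27" monitor $512.15: electronic goods → 6.25% → $32.01
Laptop $1485.93: electronic goods → 6.25% + 1.75% surcharge = 8% → $118.87
Subtotal = $2759.54; tax = $196.96; total due = $2956.50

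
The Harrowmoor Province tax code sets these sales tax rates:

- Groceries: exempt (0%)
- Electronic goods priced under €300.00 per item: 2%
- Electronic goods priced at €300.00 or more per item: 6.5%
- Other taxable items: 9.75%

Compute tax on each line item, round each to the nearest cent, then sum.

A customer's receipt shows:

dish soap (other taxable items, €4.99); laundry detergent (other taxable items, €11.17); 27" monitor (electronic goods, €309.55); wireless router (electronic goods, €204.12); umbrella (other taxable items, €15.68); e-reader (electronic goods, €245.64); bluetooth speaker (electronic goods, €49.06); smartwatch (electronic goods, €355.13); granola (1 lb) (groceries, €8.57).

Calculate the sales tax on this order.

€56.28

Dish soap €4.99: other taxable items → 9.75% → €0.49
Laundry detergent €11.17: other taxable items → 9.75% → €1.09
27" monitor €309.55: electronic goods, €300.00 or more → 6.5% → €20.12
Wireless router €204.12: electronic goods, under €300.00 → 2% → €4.08
Umbrella €15.68: other taxable items → 9.75% → €1.53
E-reader €245.64: electronic goods, under €300.00 → 2% → €4.91
Bluetooth speaker €49.06: electronic goods, under €300.00 → 2% → €0.98
Smartwatch €355.13: electronic goods, €300.00 or more → 6.5% → €23.08
Granola (1 lb) €8.57: groceries → 0% → €0.00
Total tax = €0.49 + €1.09 + €20.12 + €4.08 + €1.53 + €4.91 + €0.98 + €23.08 = €56.28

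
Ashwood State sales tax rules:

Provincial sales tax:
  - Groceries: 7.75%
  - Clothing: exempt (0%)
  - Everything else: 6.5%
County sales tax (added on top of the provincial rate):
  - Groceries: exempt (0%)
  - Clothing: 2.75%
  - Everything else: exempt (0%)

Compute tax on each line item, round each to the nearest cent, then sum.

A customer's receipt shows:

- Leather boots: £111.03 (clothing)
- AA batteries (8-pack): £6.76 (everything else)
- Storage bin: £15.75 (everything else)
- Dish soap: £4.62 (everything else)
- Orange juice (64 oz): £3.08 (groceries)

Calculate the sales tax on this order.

Leather boots £111.03: clothing → 0% + 2.75% county = 2.75% → £3.05
AA batteries (8-pack) £6.76: everything else → 6.5% + 0% county = 6.5% → £0.44
Storage bin £15.75: everything else → 6.5% + 0% county = 6.5% → £1.02
Dish soap £4.62: everything else → 6.5% + 0% county = 6.5% → £0.30
Orange juice (64 oz) £3.08: groceries → 7.75% + 0% county = 7.75% → £0.24
Total tax = £3.05 + £0.44 + £1.02 + £0.30 + £0.24 = £5.05

£5.05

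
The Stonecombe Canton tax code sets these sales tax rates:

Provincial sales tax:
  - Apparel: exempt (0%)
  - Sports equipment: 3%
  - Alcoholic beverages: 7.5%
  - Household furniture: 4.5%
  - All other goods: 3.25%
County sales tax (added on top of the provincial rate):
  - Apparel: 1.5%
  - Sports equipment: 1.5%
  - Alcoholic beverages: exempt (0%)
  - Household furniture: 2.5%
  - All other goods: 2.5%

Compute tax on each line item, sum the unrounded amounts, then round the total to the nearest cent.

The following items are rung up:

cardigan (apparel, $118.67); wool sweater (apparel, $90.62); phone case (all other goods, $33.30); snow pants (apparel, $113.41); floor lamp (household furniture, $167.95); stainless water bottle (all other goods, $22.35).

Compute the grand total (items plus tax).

$566.10

Cardigan $118.67: apparel → 0% + 1.5% county = 1.5% → $1.78005
Wool sweater $90.62: apparel → 0% + 1.5% county = 1.5% → $1.3593
Phone case $33.30: all other goods → 3.25% + 2.5% county = 5.75% → $1.91475
Snow pants $113.41: apparel → 0% + 1.5% county = 1.5% → $1.70115
Floor lamp $167.95: household furniture → 4.5% + 2.5% county = 7% → $11.7565
Stainless water bottle $22.35: all other goods → 3.25% + 2.5% county = 5.75% → $1.285125
Subtotal = $546.30; unrounded tax = $19.796875 → $19.80; total due = $566.10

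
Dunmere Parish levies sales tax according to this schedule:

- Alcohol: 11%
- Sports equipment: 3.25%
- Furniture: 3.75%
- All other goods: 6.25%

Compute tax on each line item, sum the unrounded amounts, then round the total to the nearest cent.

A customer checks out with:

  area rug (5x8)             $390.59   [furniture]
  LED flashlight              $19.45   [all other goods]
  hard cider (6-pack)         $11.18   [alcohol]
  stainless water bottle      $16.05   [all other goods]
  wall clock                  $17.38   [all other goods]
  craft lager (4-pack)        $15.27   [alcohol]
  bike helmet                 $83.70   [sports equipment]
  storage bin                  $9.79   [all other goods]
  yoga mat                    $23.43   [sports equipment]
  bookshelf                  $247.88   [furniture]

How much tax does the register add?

$34.25

Area rug (5x8) $390.59: furniture → 3.75% → $14.647125
LED flashlight $19.45: all other goods → 6.25% → $1.215625
Hard cider (6-pack) $11.18: alcohol → 11% → $1.2298
Stainless water bottle $16.05: all other goods → 6.25% → $1.003125
Wall clock $17.38: all other goods → 6.25% → $1.08625
Craft lager (4-pack) $15.27: alcohol → 11% → $1.6797
Bike helmet $83.70: sports equipment → 3.25% → $2.72025
Storage bin $9.79: all other goods → 6.25% → $0.611875
Yoga mat $23.43: sports equipment → 3.25% → $0.761475
Bookshelf $247.88: furniture → 3.75% → $9.2955
Unrounded tax sum = $34.250725 → $34.25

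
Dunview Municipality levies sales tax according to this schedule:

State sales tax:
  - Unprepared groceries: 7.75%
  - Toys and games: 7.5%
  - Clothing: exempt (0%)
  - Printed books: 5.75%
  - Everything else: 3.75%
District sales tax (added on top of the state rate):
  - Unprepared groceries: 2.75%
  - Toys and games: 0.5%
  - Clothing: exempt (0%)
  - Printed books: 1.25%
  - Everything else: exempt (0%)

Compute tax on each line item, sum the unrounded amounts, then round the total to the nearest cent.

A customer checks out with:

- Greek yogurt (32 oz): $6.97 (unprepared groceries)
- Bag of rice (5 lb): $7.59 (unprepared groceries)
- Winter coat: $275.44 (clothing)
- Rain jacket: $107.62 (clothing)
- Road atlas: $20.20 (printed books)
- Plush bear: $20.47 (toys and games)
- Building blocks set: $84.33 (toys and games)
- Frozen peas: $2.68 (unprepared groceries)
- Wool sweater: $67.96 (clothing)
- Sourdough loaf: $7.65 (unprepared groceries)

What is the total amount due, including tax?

$613.32

Greek yogurt (32 oz) $6.97: unprepared groceries → 7.75% + 2.75% district = 10.5% → $0.73185
Bag of rice (5 lb) $7.59: unprepared groceries → 7.75% + 2.75% district = 10.5% → $0.79695
Winter coat $275.44: clothing → 0% + 0% district = 0% → $0.00
Rain jacket $107.62: clothing → 0% + 0% district = 0% → $0.00
Road atlas $20.20: printed books → 5.75% + 1.25% district = 7% → $1.414
Plush bear $20.47: toys and games → 7.5% + 0.5% district = 8% → $1.6376
Building blocks set $84.33: toys and games → 7.5% + 0.5% district = 8% → $6.7464
Frozen peas $2.68: unprepared groceries → 7.75% + 2.75% district = 10.5% → $0.2814
Wool sweater $67.96: clothing → 0% + 0% district = 0% → $0.00
Sourdough loaf $7.65: unprepared groceries → 7.75% + 2.75% district = 10.5% → $0.80325
Subtotal = $600.91; unrounded tax = $12.41145 → $12.41; total due = $613.32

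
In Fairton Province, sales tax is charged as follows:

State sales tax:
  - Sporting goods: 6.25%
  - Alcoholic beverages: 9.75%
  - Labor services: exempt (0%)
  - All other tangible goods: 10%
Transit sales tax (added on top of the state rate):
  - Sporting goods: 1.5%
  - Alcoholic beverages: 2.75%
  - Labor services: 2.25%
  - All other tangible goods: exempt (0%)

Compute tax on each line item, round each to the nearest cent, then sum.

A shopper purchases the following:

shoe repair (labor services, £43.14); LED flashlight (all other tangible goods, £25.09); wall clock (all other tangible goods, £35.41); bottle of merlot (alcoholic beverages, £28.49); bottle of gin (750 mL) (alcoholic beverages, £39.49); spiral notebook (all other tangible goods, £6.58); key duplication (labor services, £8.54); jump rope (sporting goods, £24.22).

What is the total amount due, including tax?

£229.21

Shoe repair £43.14: labor services → 0% + 2.25% transit = 2.25% → £0.97
LED flashlight £25.09: all other tangible goods → 10% + 0% transit = 10% → £2.51
Wall clock £35.41: all other tangible goods → 10% + 0% transit = 10% → £3.54
Bottle of merlot £28.49: alcoholic beverages → 9.75% + 2.75% transit = 12.5% → £3.56
Bottle of gin (750 mL) £39.49: alcoholic beverages → 9.75% + 2.75% transit = 12.5% → £4.94
Spiral notebook £6.58: all other tangible goods → 10% + 0% transit = 10% → £0.66
Key duplication £8.54: labor services → 0% + 2.25% transit = 2.25% → £0.19
Jump rope £24.22: sporting goods → 6.25% + 1.5% transit = 7.75% → £1.88
Subtotal = £210.96; tax = £18.25; total due = £229.21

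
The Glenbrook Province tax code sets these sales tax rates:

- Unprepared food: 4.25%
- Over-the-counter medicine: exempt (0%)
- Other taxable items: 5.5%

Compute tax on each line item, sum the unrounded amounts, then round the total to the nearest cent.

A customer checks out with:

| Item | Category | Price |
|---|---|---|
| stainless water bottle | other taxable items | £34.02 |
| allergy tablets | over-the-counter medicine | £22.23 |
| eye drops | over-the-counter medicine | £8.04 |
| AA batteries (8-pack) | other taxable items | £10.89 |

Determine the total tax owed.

£2.47

Stainless water bottle £34.02: other taxable items → 5.5% → £1.8711
Allergy tablets £22.23: over-the-counter medicine → 0% → £0.00
Eye drops £8.04: over-the-counter medicine → 0% → £0.00
AA batteries (8-pack) £10.89: other taxable items → 5.5% → £0.59895
Unrounded tax sum = £2.47005 → £2.47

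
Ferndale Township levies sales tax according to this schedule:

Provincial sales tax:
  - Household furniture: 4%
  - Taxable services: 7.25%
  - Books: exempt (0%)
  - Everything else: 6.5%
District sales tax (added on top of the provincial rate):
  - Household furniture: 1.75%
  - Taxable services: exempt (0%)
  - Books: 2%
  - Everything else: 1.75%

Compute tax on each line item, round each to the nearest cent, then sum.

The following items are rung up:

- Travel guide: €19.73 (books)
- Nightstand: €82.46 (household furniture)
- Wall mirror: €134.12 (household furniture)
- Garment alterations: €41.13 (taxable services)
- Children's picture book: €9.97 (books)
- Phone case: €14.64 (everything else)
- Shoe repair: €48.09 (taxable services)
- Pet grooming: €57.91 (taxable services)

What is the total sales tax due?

Travel guide €19.73: books → 0% + 2% district = 2% → €0.39
Nightstand €82.46: household furniture → 4% + 1.75% district = 5.75% → €4.74
Wall mirror €134.12: household furniture → 4% + 1.75% district = 5.75% → €7.71
Garment alterations €41.13: taxable services → 7.25% + 0% district = 7.25% → €2.98
Children's picture book €9.97: books → 0% + 2% district = 2% → €0.20
Phone case €14.64: everything else → 6.5% + 1.75% district = 8.25% → €1.21
Shoe repair €48.09: taxable services → 7.25% + 0% district = 7.25% → €3.49
Pet grooming €57.91: taxable services → 7.25% + 0% district = 7.25% → €4.20
Total tax = €0.39 + €4.74 + €7.71 + €2.98 + €0.20 + €1.21 + €3.49 + €4.20 = €24.92

€24.92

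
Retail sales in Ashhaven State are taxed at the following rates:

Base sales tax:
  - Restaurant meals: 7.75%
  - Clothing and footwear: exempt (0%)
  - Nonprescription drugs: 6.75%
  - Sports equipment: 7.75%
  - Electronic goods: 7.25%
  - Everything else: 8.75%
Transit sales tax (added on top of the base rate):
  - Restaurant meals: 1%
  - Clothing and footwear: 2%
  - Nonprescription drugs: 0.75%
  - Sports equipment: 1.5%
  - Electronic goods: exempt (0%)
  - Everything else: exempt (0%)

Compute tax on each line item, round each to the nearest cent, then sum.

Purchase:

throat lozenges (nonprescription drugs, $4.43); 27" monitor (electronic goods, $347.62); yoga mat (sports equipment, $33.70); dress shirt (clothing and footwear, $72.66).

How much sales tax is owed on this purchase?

$30.10

Throat lozenges $4.43: nonprescription drugs → 6.75% + 0.75% transit = 7.5% → $0.33
27" monitor $347.62: electronic goods → 7.25% + 0% transit = 7.25% → $25.20
Yoga mat $33.70: sports equipment → 7.75% + 1.5% transit = 9.25% → $3.12
Dress shirt $72.66: clothing and footwear → 0% + 2% transit = 2% → $1.45
Total tax = $0.33 + $25.20 + $3.12 + $1.45 = $30.10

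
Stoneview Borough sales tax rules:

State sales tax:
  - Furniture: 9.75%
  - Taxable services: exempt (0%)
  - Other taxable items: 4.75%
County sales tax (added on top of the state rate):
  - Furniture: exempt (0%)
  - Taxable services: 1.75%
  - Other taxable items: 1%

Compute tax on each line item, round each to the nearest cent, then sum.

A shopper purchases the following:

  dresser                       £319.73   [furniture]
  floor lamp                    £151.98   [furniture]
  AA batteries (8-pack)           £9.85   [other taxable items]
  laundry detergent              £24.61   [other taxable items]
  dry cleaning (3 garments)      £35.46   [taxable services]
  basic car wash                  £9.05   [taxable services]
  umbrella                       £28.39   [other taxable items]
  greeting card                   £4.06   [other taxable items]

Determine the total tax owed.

Dresser £319.73: furniture → 9.75% + 0% county = 9.75% → £31.17
Floor lamp £151.98: furniture → 9.75% + 0% county = 9.75% → £14.82
AA batteries (8-pack) £9.85: other taxable items → 4.75% + 1% county = 5.75% → £0.57
Laundry detergent £24.61: other taxable items → 4.75% + 1% county = 5.75% → £1.42
Dry cleaning (3 garments) £35.46: taxable services → 0% + 1.75% county = 1.75% → £0.62
Basic car wash £9.05: taxable services → 0% + 1.75% county = 1.75% → £0.16
Umbrella £28.39: other taxable items → 4.75% + 1% county = 5.75% → £1.63
Greeting card £4.06: other taxable items → 4.75% + 1% county = 5.75% → £0.23
Total tax = £31.17 + £14.82 + £0.57 + £1.42 + £0.62 + £0.16 + £1.63 + £0.23 = £50.62

£50.62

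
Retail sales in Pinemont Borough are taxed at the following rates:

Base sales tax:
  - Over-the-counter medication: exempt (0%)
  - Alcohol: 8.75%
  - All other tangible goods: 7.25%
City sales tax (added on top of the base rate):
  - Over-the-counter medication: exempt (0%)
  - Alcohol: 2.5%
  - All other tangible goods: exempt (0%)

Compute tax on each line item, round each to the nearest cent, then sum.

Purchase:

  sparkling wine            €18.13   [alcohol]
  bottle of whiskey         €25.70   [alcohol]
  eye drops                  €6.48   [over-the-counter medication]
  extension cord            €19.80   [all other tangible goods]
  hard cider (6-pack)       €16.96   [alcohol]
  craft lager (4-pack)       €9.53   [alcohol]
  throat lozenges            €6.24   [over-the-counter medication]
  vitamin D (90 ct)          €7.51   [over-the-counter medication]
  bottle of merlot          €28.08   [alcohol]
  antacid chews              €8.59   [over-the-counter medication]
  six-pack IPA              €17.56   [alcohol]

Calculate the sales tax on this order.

€14.49

Sparkling wine €18.13: alcohol → 8.75% + 2.5% city = 11.25% → €2.04
Bottle of whiskey €25.70: alcohol → 8.75% + 2.5% city = 11.25% → €2.89
Eye drops €6.48: over-the-counter medication → 0% + 0% city = 0% → €0.00
Extension cord €19.80: all other tangible goods → 7.25% + 0% city = 7.25% → €1.44
Hard cider (6-pack) €16.96: alcohol → 8.75% + 2.5% city = 11.25% → €1.91
Craft lager (4-pack) €9.53: alcohol → 8.75% + 2.5% city = 11.25% → €1.07
Throat lozenges €6.24: over-the-counter medication → 0% + 0% city = 0% → €0.00
Vitamin D (90 ct) €7.51: over-the-counter medication → 0% + 0% city = 0% → €0.00
Bottle of merlot €28.08: alcohol → 8.75% + 2.5% city = 11.25% → €3.16
Antacid chews €8.59: over-the-counter medication → 0% + 0% city = 0% → €0.00
Six-pack IPA €17.56: alcohol → 8.75% + 2.5% city = 11.25% → €1.98
Total tax = €2.04 + €2.89 + €1.44 + €1.91 + €1.07 + €3.16 + €1.98 = €14.49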